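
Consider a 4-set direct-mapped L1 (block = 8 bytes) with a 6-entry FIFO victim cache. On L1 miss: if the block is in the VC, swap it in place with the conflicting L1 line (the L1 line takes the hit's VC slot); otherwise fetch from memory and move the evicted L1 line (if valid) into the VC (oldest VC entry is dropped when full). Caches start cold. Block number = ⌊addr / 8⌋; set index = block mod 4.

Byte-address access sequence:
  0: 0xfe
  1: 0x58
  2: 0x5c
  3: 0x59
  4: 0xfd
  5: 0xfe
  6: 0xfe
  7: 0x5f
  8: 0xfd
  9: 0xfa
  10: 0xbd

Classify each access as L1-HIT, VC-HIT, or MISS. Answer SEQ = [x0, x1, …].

SEQ = [MISS, MISS, L1-HIT, L1-HIT, VC-HIT, L1-HIT, L1-HIT, VC-HIT, VC-HIT, L1-HIT, MISS]

  [0] addr=0xfe blk=31 s=3: MISS | VC []
  [1] addr=0x58 blk=11 s=3: MISS | VC [31]
  [2] addr=0x5c blk=11 s=3: L1-HIT | VC [31]
  [3] addr=0x59 blk=11 s=3: L1-HIT | VC [31]
  [4] addr=0xfd blk=31 s=3: VC-HIT | VC [11]
  [5] addr=0xfe blk=31 s=3: L1-HIT | VC [11]
  [6] addr=0xfe blk=31 s=3: L1-HIT | VC [11]
  [7] addr=0x5f blk=11 s=3: VC-HIT | VC [31]
  [8] addr=0xfd blk=31 s=3: VC-HIT | VC [11]
  [9] addr=0xfa blk=31 s=3: L1-HIT | VC [11]
  [10] addr=0xbd blk=23 s=3: MISS | VC [11, 31]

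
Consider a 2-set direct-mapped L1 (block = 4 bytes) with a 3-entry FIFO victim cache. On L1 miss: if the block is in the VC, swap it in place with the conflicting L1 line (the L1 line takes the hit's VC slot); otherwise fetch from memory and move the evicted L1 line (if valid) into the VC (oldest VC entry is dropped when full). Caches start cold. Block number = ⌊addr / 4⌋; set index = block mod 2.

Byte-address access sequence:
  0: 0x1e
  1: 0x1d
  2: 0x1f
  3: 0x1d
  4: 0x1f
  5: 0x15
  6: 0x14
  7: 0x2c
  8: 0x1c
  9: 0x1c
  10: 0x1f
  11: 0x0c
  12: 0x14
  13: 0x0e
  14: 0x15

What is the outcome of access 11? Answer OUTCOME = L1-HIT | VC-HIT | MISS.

OUTCOME = MISS

0: 0x1e (blk 7, set 1) → MISS  vc=[]
1: 0x1d (blk 7, set 1) → L1-HIT  vc=[]
2: 0x1f (blk 7, set 1) → L1-HIT  vc=[]
3: 0x1d (blk 7, set 1) → L1-HIT  vc=[]
4: 0x1f (blk 7, set 1) → L1-HIT  vc=[]
5: 0x15 (blk 5, set 1) → MISS  vc=[7]
6: 0x14 (blk 5, set 1) → L1-HIT  vc=[7]
7: 0x2c (blk 11, set 1) → MISS  vc=[7, 5]
8: 0x1c (blk 7, set 1) → VC-HIT  vc=[11, 5]
9: 0x1c (blk 7, set 1) → L1-HIT  vc=[11, 5]
10: 0x1f (blk 7, set 1) → L1-HIT  vc=[11, 5]
11: 0xc (blk 3, set 1) → MISS  vc=[11, 5, 7]
12: 0x14 (blk 5, set 1) → VC-HIT  vc=[11, 3, 7]
13: 0xe (blk 3, set 1) → VC-HIT  vc=[11, 5, 7]
14: 0x15 (blk 5, set 1) → VC-HIT  vc=[11, 3, 7]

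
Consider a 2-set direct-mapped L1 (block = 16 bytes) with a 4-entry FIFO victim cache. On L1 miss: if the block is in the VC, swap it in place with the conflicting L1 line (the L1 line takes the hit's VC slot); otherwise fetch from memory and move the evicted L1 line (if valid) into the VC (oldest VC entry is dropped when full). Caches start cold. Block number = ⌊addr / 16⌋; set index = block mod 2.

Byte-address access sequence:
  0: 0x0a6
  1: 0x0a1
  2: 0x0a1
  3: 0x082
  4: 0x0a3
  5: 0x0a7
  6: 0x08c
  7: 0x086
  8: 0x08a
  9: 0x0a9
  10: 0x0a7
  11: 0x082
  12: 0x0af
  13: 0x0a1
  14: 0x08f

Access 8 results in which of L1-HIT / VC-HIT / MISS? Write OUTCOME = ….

OUTCOME = L1-HIT

#0 0xa6→b10/s0 MISS; vc=[]
#1 0xa1→b10/s0 L1-HIT; vc=[]
#2 0xa1→b10/s0 L1-HIT; vc=[]
#3 0x82→b8/s0 MISS; vc=[10]
#4 0xa3→b10/s0 VC-HIT; vc=[8]
#5 0xa7→b10/s0 L1-HIT; vc=[8]
#6 0x8c→b8/s0 VC-HIT; vc=[10]
#7 0x86→b8/s0 L1-HIT; vc=[10]
#8 0x8a→b8/s0 L1-HIT; vc=[10]
#9 0xa9→b10/s0 VC-HIT; vc=[8]
#10 0xa7→b10/s0 L1-HIT; vc=[8]
#11 0x82→b8/s0 VC-HIT; vc=[10]
#12 0xaf→b10/s0 VC-HIT; vc=[8]
#13 0xa1→b10/s0 L1-HIT; vc=[8]
#14 0x8f→b8/s0 VC-HIT; vc=[10]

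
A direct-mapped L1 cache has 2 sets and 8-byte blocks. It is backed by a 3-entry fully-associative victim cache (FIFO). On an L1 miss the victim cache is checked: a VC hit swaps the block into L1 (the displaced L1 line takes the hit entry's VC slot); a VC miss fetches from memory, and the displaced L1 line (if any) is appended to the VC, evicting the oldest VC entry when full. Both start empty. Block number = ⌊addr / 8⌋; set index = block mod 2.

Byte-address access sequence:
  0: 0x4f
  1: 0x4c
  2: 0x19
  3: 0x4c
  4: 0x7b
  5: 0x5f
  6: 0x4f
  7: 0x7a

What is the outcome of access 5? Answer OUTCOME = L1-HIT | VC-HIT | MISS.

  [0] addr=0x4f blk=9 s=1: MISS | VC []
  [1] addr=0x4c blk=9 s=1: L1-HIT | VC []
  [2] addr=0x19 blk=3 s=1: MISS | VC [9]
  [3] addr=0x4c blk=9 s=1: VC-HIT | VC [3]
  [4] addr=0x7b blk=15 s=1: MISS | VC [3, 9]
  [5] addr=0x5f blk=11 s=1: MISS | VC [3, 9, 15]
  [6] addr=0x4f blk=9 s=1: VC-HIT | VC [3, 11, 15]
  [7] addr=0x7a blk=15 s=1: VC-HIT | VC [3, 11, 9]

OUTCOME = MISS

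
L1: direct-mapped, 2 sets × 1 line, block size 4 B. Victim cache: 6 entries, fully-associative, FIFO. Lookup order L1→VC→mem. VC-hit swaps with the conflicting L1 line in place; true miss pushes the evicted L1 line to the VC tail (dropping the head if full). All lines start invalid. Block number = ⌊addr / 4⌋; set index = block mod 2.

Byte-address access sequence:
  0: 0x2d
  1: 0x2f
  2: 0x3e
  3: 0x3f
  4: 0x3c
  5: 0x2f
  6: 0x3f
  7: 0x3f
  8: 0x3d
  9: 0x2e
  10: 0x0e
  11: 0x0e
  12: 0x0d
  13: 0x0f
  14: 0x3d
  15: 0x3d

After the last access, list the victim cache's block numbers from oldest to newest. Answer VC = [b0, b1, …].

#0 0x2d→b11/s1 MISS; vc=[]
#1 0x2f→b11/s1 L1-HIT; vc=[]
#2 0x3e→b15/s1 MISS; vc=[11]
#3 0x3f→b15/s1 L1-HIT; vc=[11]
#4 0x3c→b15/s1 L1-HIT; vc=[11]
#5 0x2f→b11/s1 VC-HIT; vc=[15]
#6 0x3f→b15/s1 VC-HIT; vc=[11]
#7 0x3f→b15/s1 L1-HIT; vc=[11]
#8 0x3d→b15/s1 L1-HIT; vc=[11]
#9 0x2e→b11/s1 VC-HIT; vc=[15]
#10 0xe→b3/s1 MISS; vc=[15,11]
#11 0xe→b3/s1 L1-HIT; vc=[15,11]
#12 0xd→b3/s1 L1-HIT; vc=[15,11]
#13 0xf→b3/s1 L1-HIT; vc=[15,11]
#14 0x3d→b15/s1 VC-HIT; vc=[3,11]
#15 0x3d→b15/s1 L1-HIT; vc=[3,11]

VC = [3, 11]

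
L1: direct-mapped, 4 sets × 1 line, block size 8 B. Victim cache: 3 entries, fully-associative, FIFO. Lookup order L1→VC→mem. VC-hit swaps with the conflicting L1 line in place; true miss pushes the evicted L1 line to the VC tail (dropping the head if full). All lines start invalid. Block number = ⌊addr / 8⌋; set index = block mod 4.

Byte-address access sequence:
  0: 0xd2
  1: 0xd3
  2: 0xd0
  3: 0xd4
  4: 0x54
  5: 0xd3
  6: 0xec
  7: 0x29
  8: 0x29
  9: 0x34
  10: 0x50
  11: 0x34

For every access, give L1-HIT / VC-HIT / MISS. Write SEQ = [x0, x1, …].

SEQ = [MISS, L1-HIT, L1-HIT, L1-HIT, MISS, VC-HIT, MISS, MISS, L1-HIT, MISS, VC-HIT, VC-HIT]

0: 0xd2 (blk 26, set 2) → MISS  vc=[]
1: 0xd3 (blk 26, set 2) → L1-HIT  vc=[]
2: 0xd0 (blk 26, set 2) → L1-HIT  vc=[]
3: 0xd4 (blk 26, set 2) → L1-HIT  vc=[]
4: 0x54 (blk 10, set 2) → MISS  vc=[26]
5: 0xd3 (blk 26, set 2) → VC-HIT  vc=[10]
6: 0xec (blk 29, set 1) → MISS  vc=[10]
7: 0x29 (blk 5, set 1) → MISS  vc=[10, 29]
8: 0x29 (blk 5, set 1) → L1-HIT  vc=[10, 29]
9: 0x34 (blk 6, set 2) → MISS  vc=[10, 29, 26]
10: 0x50 (blk 10, set 2) → VC-HIT  vc=[6, 29, 26]
11: 0x34 (blk 6, set 2) → VC-HIT  vc=[10, 29, 26]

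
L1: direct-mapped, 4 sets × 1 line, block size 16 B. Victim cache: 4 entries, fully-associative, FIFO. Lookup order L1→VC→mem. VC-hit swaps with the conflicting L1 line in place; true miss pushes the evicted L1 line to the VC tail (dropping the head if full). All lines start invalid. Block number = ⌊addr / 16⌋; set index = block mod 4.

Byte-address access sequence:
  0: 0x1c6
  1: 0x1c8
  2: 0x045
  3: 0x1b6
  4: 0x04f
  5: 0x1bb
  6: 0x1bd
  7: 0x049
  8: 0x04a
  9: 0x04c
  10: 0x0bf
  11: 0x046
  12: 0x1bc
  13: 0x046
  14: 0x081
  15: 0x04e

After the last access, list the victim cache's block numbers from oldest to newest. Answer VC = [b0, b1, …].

VC = [28, 11, 8]

#0 0x1c6→b28/s0 MISS; vc=[]
#1 0x1c8→b28/s0 L1-HIT; vc=[]
#2 0x45→b4/s0 MISS; vc=[28]
#3 0x1b6→b27/s3 MISS; vc=[28]
#4 0x4f→b4/s0 L1-HIT; vc=[28]
#5 0x1bb→b27/s3 L1-HIT; vc=[28]
#6 0x1bd→b27/s3 L1-HIT; vc=[28]
#7 0x49→b4/s0 L1-HIT; vc=[28]
#8 0x4a→b4/s0 L1-HIT; vc=[28]
#9 0x4c→b4/s0 L1-HIT; vc=[28]
#10 0xbf→b11/s3 MISS; vc=[28,27]
#11 0x46→b4/s0 L1-HIT; vc=[28,27]
#12 0x1bc→b27/s3 VC-HIT; vc=[28,11]
#13 0x46→b4/s0 L1-HIT; vc=[28,11]
#14 0x81→b8/s0 MISS; vc=[28,11,4]
#15 0x4e→b4/s0 VC-HIT; vc=[28,11,8]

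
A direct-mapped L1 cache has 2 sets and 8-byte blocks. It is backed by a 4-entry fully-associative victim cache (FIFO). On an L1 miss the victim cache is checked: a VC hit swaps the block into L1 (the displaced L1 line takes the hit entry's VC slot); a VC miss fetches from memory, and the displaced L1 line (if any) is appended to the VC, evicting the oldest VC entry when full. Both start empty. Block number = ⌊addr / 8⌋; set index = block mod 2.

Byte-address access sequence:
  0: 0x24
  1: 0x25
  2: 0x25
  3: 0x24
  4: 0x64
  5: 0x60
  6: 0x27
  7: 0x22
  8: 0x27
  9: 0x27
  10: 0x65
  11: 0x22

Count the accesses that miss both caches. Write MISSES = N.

MISSES = 2

  [0] addr=0x24 blk=4 s=0: MISS | VC []
  [1] addr=0x25 blk=4 s=0: L1-HIT | VC []
  [2] addr=0x25 blk=4 s=0: L1-HIT | VC []
  [3] addr=0x24 blk=4 s=0: L1-HIT | VC []
  [4] addr=0x64 blk=12 s=0: MISS | VC [4]
  [5] addr=0x60 blk=12 s=0: L1-HIT | VC [4]
  [6] addr=0x27 blk=4 s=0: VC-HIT | VC [12]
  [7] addr=0x22 blk=4 s=0: L1-HIT | VC [12]
  [8] addr=0x27 blk=4 s=0: L1-HIT | VC [12]
  [9] addr=0x27 blk=4 s=0: L1-HIT | VC [12]
  [10] addr=0x65 blk=12 s=0: VC-HIT | VC [4]
  [11] addr=0x22 blk=4 s=0: VC-HIT | VC [12]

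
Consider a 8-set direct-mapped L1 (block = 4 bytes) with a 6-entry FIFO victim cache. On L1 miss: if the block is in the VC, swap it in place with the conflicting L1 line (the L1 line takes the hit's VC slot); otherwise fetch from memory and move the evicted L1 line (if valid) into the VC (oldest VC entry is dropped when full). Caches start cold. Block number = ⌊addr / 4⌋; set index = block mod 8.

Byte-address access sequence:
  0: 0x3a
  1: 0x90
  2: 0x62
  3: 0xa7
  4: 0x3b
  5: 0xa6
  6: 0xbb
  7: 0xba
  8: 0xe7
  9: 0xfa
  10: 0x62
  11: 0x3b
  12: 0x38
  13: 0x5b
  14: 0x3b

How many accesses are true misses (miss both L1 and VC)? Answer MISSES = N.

MISSES = 8

0: 0x3a (blk 14, set 6) → MISS  vc=[]
1: 0x90 (blk 36, set 4) → MISS  vc=[]
2: 0x62 (blk 24, set 0) → MISS  vc=[]
3: 0xa7 (blk 41, set 1) → MISS  vc=[]
4: 0x3b (blk 14, set 6) → L1-HIT  vc=[]
5: 0xa6 (blk 41, set 1) → L1-HIT  vc=[]
6: 0xbb (blk 46, set 6) → MISS  vc=[14]
7: 0xba (blk 46, set 6) → L1-HIT  vc=[14]
8: 0xe7 (blk 57, set 1) → MISS  vc=[14, 41]
9: 0xfa (blk 62, set 6) → MISS  vc=[14, 41, 46]
10: 0x62 (blk 24, set 0) → L1-HIT  vc=[14, 41, 46]
11: 0x3b (blk 14, set 6) → VC-HIT  vc=[62, 41, 46]
12: 0x38 (blk 14, set 6) → L1-HIT  vc=[62, 41, 46]
13: 0x5b (blk 22, set 6) → MISS  vc=[62, 41, 46, 14]
14: 0x3b (blk 14, set 6) → VC-HIT  vc=[62, 41, 46, 22]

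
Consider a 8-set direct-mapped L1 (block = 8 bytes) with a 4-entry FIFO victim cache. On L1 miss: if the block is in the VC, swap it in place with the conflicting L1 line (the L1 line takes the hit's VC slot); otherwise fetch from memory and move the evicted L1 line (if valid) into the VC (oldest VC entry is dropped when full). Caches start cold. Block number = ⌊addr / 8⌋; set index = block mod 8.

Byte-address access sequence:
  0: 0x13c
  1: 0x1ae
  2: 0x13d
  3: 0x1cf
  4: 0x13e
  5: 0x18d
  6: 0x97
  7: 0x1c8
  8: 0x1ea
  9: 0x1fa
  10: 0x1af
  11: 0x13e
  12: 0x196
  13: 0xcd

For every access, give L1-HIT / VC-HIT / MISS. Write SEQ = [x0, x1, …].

SEQ = [MISS, MISS, L1-HIT, MISS, L1-HIT, MISS, MISS, VC-HIT, MISS, MISS, VC-HIT, VC-HIT, MISS, MISS]

  [0] addr=0x13c blk=39 s=7: MISS | VC []
  [1] addr=0x1ae blk=53 s=5: MISS | VC []
  [2] addr=0x13d blk=39 s=7: L1-HIT | VC []
  [3] addr=0x1cf blk=57 s=1: MISS | VC []
  [4] addr=0x13e blk=39 s=7: L1-HIT | VC []
  [5] addr=0x18d blk=49 s=1: MISS | VC [57]
  [6] addr=0x97 blk=18 s=2: MISS | VC [57]
  [7] addr=0x1c8 blk=57 s=1: VC-HIT | VC [49]
  [8] addr=0x1ea blk=61 s=5: MISS | VC [49, 53]
  [9] addr=0x1fa blk=63 s=7: MISS | VC [49, 53, 39]
  [10] addr=0x1af blk=53 s=5: VC-HIT | VC [49, 61, 39]
  [11] addr=0x13e blk=39 s=7: VC-HIT | VC [49, 61, 63]
  [12] addr=0x196 blk=50 s=2: MISS | VC [49, 61, 63, 18]
  [13] addr=0xcd blk=25 s=1: MISS | VC [61, 63, 18, 57]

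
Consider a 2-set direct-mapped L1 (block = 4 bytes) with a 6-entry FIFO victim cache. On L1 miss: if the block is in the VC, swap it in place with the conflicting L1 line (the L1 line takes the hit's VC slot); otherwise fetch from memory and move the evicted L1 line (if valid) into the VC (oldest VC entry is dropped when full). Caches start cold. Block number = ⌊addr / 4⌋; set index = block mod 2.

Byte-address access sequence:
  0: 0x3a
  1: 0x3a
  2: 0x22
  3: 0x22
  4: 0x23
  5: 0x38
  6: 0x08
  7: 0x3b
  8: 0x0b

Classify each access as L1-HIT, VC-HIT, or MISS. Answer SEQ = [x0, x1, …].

SEQ = [MISS, L1-HIT, MISS, L1-HIT, L1-HIT, VC-HIT, MISS, VC-HIT, VC-HIT]

#0 0x3a→b14/s0 MISS; vc=[]
#1 0x3a→b14/s0 L1-HIT; vc=[]
#2 0x22→b8/s0 MISS; vc=[14]
#3 0x22→b8/s0 L1-HIT; vc=[14]
#4 0x23→b8/s0 L1-HIT; vc=[14]
#5 0x38→b14/s0 VC-HIT; vc=[8]
#6 0x8→b2/s0 MISS; vc=[8,14]
#7 0x3b→b14/s0 VC-HIT; vc=[8,2]
#8 0xb→b2/s0 VC-HIT; vc=[8,14]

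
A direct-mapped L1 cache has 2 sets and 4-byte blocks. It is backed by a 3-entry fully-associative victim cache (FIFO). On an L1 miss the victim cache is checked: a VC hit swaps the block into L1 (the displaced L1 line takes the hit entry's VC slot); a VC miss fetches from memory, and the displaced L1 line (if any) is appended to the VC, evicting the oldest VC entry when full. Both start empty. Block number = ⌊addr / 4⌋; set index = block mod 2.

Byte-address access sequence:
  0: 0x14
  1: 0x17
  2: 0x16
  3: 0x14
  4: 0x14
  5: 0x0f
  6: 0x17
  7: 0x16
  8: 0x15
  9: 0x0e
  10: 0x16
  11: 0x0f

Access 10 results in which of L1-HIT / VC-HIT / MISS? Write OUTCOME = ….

0: 0x14 (blk 5, set 1) → MISS  vc=[]
1: 0x17 (blk 5, set 1) → L1-HIT  vc=[]
2: 0x16 (blk 5, set 1) → L1-HIT  vc=[]
3: 0x14 (blk 5, set 1) → L1-HIT  vc=[]
4: 0x14 (blk 5, set 1) → L1-HIT  vc=[]
5: 0xf (blk 3, set 1) → MISS  vc=[5]
6: 0x17 (blk 5, set 1) → VC-HIT  vc=[3]
7: 0x16 (blk 5, set 1) → L1-HIT  vc=[3]
8: 0x15 (blk 5, set 1) → L1-HIT  vc=[3]
9: 0xe (blk 3, set 1) → VC-HIT  vc=[5]
10: 0x16 (blk 5, set 1) → VC-HIT  vc=[3]
11: 0xf (blk 3, set 1) → VC-HIT  vc=[5]

OUTCOME = VC-HIT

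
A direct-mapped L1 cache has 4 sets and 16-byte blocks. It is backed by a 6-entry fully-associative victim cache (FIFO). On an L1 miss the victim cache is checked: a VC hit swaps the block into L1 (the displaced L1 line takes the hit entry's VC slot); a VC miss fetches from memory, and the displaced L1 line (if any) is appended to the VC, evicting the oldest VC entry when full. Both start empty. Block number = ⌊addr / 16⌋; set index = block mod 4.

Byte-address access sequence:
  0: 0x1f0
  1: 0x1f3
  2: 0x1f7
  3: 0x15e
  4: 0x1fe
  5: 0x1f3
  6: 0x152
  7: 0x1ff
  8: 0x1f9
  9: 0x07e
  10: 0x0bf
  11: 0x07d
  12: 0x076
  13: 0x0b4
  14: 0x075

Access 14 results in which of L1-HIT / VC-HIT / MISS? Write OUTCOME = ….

0: 0x1f0 (blk 31, set 3) → MISS  vc=[]
1: 0x1f3 (blk 31, set 3) → L1-HIT  vc=[]
2: 0x1f7 (blk 31, set 3) → L1-HIT  vc=[]
3: 0x15e (blk 21, set 1) → MISS  vc=[]
4: 0x1fe (blk 31, set 3) → L1-HIT  vc=[]
5: 0x1f3 (blk 31, set 3) → L1-HIT  vc=[]
6: 0x152 (blk 21, set 1) → L1-HIT  vc=[]
7: 0x1ff (blk 31, set 3) → L1-HIT  vc=[]
8: 0x1f9 (blk 31, set 3) → L1-HIT  vc=[]
9: 0x7e (blk 7, set 3) → MISS  vc=[31]
10: 0xbf (blk 11, set 3) → MISS  vc=[31, 7]
11: 0x7d (blk 7, set 3) → VC-HIT  vc=[31, 11]
12: 0x76 (blk 7, set 3) → L1-HIT  vc=[31, 11]
13: 0xb4 (blk 11, set 3) → VC-HIT  vc=[31, 7]
14: 0x75 (blk 7, set 3) → VC-HIT  vc=[31, 11]

OUTCOME = VC-HIT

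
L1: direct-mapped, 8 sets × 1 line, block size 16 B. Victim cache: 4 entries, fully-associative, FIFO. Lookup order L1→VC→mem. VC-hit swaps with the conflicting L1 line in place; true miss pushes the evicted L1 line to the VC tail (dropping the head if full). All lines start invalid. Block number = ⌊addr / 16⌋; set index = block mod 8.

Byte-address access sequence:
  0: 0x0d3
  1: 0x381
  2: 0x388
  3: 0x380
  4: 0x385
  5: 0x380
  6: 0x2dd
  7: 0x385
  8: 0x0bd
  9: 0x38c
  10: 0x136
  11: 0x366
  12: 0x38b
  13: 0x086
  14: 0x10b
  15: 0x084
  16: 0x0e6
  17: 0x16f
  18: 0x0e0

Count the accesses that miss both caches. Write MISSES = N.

#0 0xd3→b13/s5 MISS; vc=[]
#1 0x381→b56/s0 MISS; vc=[]
#2 0x388→b56/s0 L1-HIT; vc=[]
#3 0x380→b56/s0 L1-HIT; vc=[]
#4 0x385→b56/s0 L1-HIT; vc=[]
#5 0x380→b56/s0 L1-HIT; vc=[]
#6 0x2dd→b45/s5 MISS; vc=[13]
#7 0x385→b56/s0 L1-HIT; vc=[13]
#8 0xbd→b11/s3 MISS; vc=[13]
#9 0x38c→b56/s0 L1-HIT; vc=[13]
#10 0x136→b19/s3 MISS; vc=[13,11]
#11 0x366→b54/s6 MISS; vc=[13,11]
#12 0x38b→b56/s0 L1-HIT; vc=[13,11]
#13 0x86→b8/s0 MISS; vc=[13,11,56]
#14 0x10b→b16/s0 MISS; vc=[13,11,56,8]
#15 0x84→b8/s0 VC-HIT; vc=[13,11,56,16]
#16 0xe6→b14/s6 MISS; vc=[11,56,16,54]
#17 0x16f→b22/s6 MISS; vc=[56,16,54,14]
#18 0xe0→b14/s6 VC-HIT; vc=[56,16,54,22]

MISSES = 10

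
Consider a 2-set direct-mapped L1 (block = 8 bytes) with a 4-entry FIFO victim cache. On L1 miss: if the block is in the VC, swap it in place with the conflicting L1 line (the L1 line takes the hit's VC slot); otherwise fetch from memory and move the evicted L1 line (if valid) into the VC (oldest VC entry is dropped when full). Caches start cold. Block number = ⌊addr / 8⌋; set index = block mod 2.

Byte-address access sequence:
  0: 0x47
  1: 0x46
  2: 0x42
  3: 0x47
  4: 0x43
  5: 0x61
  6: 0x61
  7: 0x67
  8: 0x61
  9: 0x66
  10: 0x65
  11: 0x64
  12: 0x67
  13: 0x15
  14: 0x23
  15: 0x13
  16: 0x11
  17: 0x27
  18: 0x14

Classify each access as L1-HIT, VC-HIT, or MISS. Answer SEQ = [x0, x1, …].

0: 0x47 (blk 8, set 0) → MISS  vc=[]
1: 0x46 (blk 8, set 0) → L1-HIT  vc=[]
2: 0x42 (blk 8, set 0) → L1-HIT  vc=[]
3: 0x47 (blk 8, set 0) → L1-HIT  vc=[]
4: 0x43 (blk 8, set 0) → L1-HIT  vc=[]
5: 0x61 (blk 12, set 0) → MISS  vc=[8]
6: 0x61 (blk 12, set 0) → L1-HIT  vc=[8]
7: 0x67 (blk 12, set 0) → L1-HIT  vc=[8]
8: 0x61 (blk 12, set 0) → L1-HIT  vc=[8]
9: 0x66 (blk 12, set 0) → L1-HIT  vc=[8]
10: 0x65 (blk 12, set 0) → L1-HIT  vc=[8]
11: 0x64 (blk 12, set 0) → L1-HIT  vc=[8]
12: 0x67 (blk 12, set 0) → L1-HIT  vc=[8]
13: 0x15 (blk 2, set 0) → MISS  vc=[8, 12]
14: 0x23 (blk 4, set 0) → MISS  vc=[8, 12, 2]
15: 0x13 (blk 2, set 0) → VC-HIT  vc=[8, 12, 4]
16: 0x11 (blk 2, set 0) → L1-HIT  vc=[8, 12, 4]
17: 0x27 (blk 4, set 0) → VC-HIT  vc=[8, 12, 2]
18: 0x14 (blk 2, set 0) → VC-HIT  vc=[8, 12, 4]

SEQ = [MISS, L1-HIT, L1-HIT, L1-HIT, L1-HIT, MISS, L1-HIT, L1-HIT, L1-HIT, L1-HIT, L1-HIT, L1-HIT, L1-HIT, MISS, MISS, VC-HIT, L1-HIT, VC-HIT, VC-HIT]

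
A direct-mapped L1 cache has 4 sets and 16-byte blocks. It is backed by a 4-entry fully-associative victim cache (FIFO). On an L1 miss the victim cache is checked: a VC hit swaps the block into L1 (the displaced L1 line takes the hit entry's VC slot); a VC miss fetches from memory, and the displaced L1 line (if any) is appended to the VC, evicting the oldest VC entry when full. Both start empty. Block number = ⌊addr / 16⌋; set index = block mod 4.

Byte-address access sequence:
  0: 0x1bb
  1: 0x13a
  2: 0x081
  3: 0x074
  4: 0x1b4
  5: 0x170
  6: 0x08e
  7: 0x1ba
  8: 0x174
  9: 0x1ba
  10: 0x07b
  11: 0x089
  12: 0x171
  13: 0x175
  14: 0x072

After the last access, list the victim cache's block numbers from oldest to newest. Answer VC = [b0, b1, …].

  [0] addr=0x1bb blk=27 s=3: MISS | VC []
  [1] addr=0x13a blk=19 s=3: MISS | VC [27]
  [2] addr=0x81 blk=8 s=0: MISS | VC [27]
  [3] addr=0x74 blk=7 s=3: MISS | VC [27, 19]
  [4] addr=0x1b4 blk=27 s=3: VC-HIT | VC [7, 19]
  [5] addr=0x170 blk=23 s=3: MISS | VC [7, 19, 27]
  [6] addr=0x8e blk=8 s=0: L1-HIT | VC [7, 19, 27]
  [7] addr=0x1ba blk=27 s=3: VC-HIT | VC [7, 19, 23]
  [8] addr=0x174 blk=23 s=3: VC-HIT | VC [7, 19, 27]
  [9] addr=0x1ba blk=27 s=3: VC-HIT | VC [7, 19, 23]
  [10] addr=0x7b blk=7 s=3: VC-HIT | VC [27, 19, 23]
  [11] addr=0x89 blk=8 s=0: L1-HIT | VC [27, 19, 23]
  [12] addr=0x171 blk=23 s=3: VC-HIT | VC [27, 19, 7]
  [13] addr=0x175 blk=23 s=3: L1-HIT | VC [27, 19, 7]
  [14] addr=0x72 blk=7 s=3: VC-HIT | VC [27, 19, 23]

VC = [27, 19, 23]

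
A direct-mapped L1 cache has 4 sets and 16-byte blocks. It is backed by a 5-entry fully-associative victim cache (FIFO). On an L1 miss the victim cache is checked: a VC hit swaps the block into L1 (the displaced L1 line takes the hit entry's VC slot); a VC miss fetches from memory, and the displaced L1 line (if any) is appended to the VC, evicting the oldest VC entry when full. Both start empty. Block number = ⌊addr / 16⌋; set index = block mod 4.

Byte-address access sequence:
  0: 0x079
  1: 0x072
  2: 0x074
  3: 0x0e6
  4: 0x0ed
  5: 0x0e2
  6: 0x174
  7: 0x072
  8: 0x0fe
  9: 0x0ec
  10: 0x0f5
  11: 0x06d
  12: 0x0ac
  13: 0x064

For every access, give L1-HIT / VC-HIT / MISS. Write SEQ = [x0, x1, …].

  [0] addr=0x79 blk=7 s=3: MISS | VC []
  [1] addr=0x72 blk=7 s=3: L1-HIT | VC []
  [2] addr=0x74 blk=7 s=3: L1-HIT | VC []
  [3] addr=0xe6 blk=14 s=2: MISS | VC []
  [4] addr=0xed blk=14 s=2: L1-HIT | VC []
  [5] addr=0xe2 blk=14 s=2: L1-HIT | VC []
  [6] addr=0x174 blk=23 s=3: MISS | VC [7]
  [7] addr=0x72 blk=7 s=3: VC-HIT | VC [23]
  [8] addr=0xfe blk=15 s=3: MISS | VC [23, 7]
  [9] addr=0xec blk=14 s=2: L1-HIT | VC [23, 7]
  [10] addr=0xf5 blk=15 s=3: L1-HIT | VC [23, 7]
  [11] addr=0x6d blk=6 s=2: MISS | VC [23, 7, 14]
  [12] addr=0xac blk=10 s=2: MISS | VC [23, 7, 14, 6]
  [13] addr=0x64 blk=6 s=2: VC-HIT | VC [23, 7, 14, 10]

SEQ = [MISS, L1-HIT, L1-HIT, MISS, L1-HIT, L1-HIT, MISS, VC-HIT, MISS, L1-HIT, L1-HIT, MISS, MISS, VC-HIT]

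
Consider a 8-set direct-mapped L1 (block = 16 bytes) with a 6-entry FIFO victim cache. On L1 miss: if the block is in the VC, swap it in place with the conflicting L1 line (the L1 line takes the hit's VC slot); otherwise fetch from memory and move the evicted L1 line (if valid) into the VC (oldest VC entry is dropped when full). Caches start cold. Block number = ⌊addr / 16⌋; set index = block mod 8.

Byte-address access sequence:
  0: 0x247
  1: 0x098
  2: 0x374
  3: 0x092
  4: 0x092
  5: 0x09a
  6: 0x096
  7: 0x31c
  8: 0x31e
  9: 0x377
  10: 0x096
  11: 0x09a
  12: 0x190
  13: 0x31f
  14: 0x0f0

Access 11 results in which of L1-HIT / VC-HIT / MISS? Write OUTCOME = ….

OUTCOME = L1-HIT

  [0] addr=0x247 blk=36 s=4: MISS | VC []
  [1] addr=0x98 blk=9 s=1: MISS | VC []
  [2] addr=0x374 blk=55 s=7: MISS | VC []
  [3] addr=0x92 blk=9 s=1: L1-HIT | VC []
  [4] addr=0x92 blk=9 s=1: L1-HIT | VC []
  [5] addr=0x9a blk=9 s=1: L1-HIT | VC []
  [6] addr=0x96 blk=9 s=1: L1-HIT | VC []
  [7] addr=0x31c blk=49 s=1: MISS | VC [9]
  [8] addr=0x31e blk=49 s=1: L1-HIT | VC [9]
  [9] addr=0x377 blk=55 s=7: L1-HIT | VC [9]
  [10] addr=0x96 blk=9 s=1: VC-HIT | VC [49]
  [11] addr=0x9a blk=9 s=1: L1-HIT | VC [49]
  [12] addr=0x190 blk=25 s=1: MISS | VC [49, 9]
  [13] addr=0x31f blk=49 s=1: VC-HIT | VC [25, 9]
  [14] addr=0xf0 blk=15 s=7: MISS | VC [25, 9, 55]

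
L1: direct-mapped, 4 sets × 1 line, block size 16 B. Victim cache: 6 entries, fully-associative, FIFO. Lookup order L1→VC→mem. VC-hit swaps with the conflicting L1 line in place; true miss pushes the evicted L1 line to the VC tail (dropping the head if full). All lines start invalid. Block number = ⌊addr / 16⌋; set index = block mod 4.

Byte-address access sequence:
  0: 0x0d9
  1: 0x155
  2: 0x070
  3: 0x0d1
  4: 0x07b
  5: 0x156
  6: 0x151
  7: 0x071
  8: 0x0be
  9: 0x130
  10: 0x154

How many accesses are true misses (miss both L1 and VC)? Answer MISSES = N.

MISSES = 5

  [0] addr=0xd9 blk=13 s=1: MISS | VC []
  [1] addr=0x155 blk=21 s=1: MISS | VC [13]
  [2] addr=0x70 blk=7 s=3: MISS | VC [13]
  [3] addr=0xd1 blk=13 s=1: VC-HIT | VC [21]
  [4] addr=0x7b blk=7 s=3: L1-HIT | VC [21]
  [5] addr=0x156 blk=21 s=1: VC-HIT | VC [13]
  [6] addr=0x151 blk=21 s=1: L1-HIT | VC [13]
  [7] addr=0x71 blk=7 s=3: L1-HIT | VC [13]
  [8] addr=0xbe blk=11 s=3: MISS | VC [13, 7]
  [9] addr=0x130 blk=19 s=3: MISS | VC [13, 7, 11]
  [10] addr=0x154 blk=21 s=1: L1-HIT | VC [13, 7, 11]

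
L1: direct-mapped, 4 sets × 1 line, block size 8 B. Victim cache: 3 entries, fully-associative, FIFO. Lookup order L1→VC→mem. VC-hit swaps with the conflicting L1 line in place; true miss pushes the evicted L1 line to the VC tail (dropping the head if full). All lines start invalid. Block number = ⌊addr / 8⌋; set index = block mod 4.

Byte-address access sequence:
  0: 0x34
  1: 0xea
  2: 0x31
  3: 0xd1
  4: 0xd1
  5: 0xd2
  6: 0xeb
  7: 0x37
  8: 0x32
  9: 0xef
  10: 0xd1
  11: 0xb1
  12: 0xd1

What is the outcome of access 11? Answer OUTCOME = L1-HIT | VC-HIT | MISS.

OUTCOME = MISS

0: 0x34 (blk 6, set 2) → MISS  vc=[]
1: 0xea (blk 29, set 1) → MISS  vc=[]
2: 0x31 (blk 6, set 2) → L1-HIT  vc=[]
3: 0xd1 (blk 26, set 2) → MISS  vc=[6]
4: 0xd1 (blk 26, set 2) → L1-HIT  vc=[6]
5: 0xd2 (blk 26, set 2) → L1-HIT  vc=[6]
6: 0xeb (blk 29, set 1) → L1-HIT  vc=[6]
7: 0x37 (blk 6, set 2) → VC-HIT  vc=[26]
8: 0x32 (blk 6, set 2) → L1-HIT  vc=[26]
9: 0xef (blk 29, set 1) → L1-HIT  vc=[26]
10: 0xd1 (blk 26, set 2) → VC-HIT  vc=[6]
11: 0xb1 (blk 22, set 2) → MISS  vc=[6, 26]
12: 0xd1 (blk 26, set 2) → VC-HIT  vc=[6, 22]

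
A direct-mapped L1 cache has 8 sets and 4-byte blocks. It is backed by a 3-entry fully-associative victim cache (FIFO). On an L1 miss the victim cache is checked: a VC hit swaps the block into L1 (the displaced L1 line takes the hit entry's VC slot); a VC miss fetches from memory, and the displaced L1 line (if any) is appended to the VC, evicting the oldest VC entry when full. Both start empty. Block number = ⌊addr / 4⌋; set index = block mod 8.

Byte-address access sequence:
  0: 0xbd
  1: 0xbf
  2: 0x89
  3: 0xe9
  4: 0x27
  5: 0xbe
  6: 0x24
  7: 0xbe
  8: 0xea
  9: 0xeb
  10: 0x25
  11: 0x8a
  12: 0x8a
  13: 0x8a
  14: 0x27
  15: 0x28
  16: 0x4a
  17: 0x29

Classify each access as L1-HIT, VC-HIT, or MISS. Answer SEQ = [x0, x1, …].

SEQ = [MISS, L1-HIT, MISS, MISS, MISS, L1-HIT, L1-HIT, L1-HIT, L1-HIT, L1-HIT, L1-HIT, VC-HIT, L1-HIT, L1-HIT, L1-HIT, MISS, MISS, VC-HIT]

#0 0xbd→b47/s7 MISS; vc=[]
#1 0xbf→b47/s7 L1-HIT; vc=[]
#2 0x89→b34/s2 MISS; vc=[]
#3 0xe9→b58/s2 MISS; vc=[34]
#4 0x27→b9/s1 MISS; vc=[34]
#5 0xbe→b47/s7 L1-HIT; vc=[34]
#6 0x24→b9/s1 L1-HIT; vc=[34]
#7 0xbe→b47/s7 L1-HIT; vc=[34]
#8 0xea→b58/s2 L1-HIT; vc=[34]
#9 0xeb→b58/s2 L1-HIT; vc=[34]
#10 0x25→b9/s1 L1-HIT; vc=[34]
#11 0x8a→b34/s2 VC-HIT; vc=[58]
#12 0x8a→b34/s2 L1-HIT; vc=[58]
#13 0x8a→b34/s2 L1-HIT; vc=[58]
#14 0x27→b9/s1 L1-HIT; vc=[58]
#15 0x28→b10/s2 MISS; vc=[58,34]
#16 0x4a→b18/s2 MISS; vc=[58,34,10]
#17 0x29→b10/s2 VC-HIT; vc=[58,34,18]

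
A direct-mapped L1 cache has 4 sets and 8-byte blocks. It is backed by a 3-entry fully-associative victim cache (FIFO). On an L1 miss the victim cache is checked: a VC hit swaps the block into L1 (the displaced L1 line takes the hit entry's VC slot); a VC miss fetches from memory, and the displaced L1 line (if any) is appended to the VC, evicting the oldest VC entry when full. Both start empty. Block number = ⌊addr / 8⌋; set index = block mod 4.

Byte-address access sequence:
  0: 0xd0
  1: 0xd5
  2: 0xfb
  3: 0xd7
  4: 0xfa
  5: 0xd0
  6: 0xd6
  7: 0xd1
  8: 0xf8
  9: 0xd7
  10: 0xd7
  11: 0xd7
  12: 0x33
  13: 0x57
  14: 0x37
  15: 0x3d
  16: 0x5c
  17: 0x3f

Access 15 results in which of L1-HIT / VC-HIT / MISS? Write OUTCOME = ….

OUTCOME = MISS

0: 0xd0 (blk 26, set 2) → MISS  vc=[]
1: 0xd5 (blk 26, set 2) → L1-HIT  vc=[]
2: 0xfb (blk 31, set 3) → MISS  vc=[]
3: 0xd7 (blk 26, set 2) → L1-HIT  vc=[]
4: 0xfa (blk 31, set 3) → L1-HIT  vc=[]
5: 0xd0 (blk 26, set 2) → L1-HIT  vc=[]
6: 0xd6 (blk 26, set 2) → L1-HIT  vc=[]
7: 0xd1 (blk 26, set 2) → L1-HIT  vc=[]
8: 0xf8 (blk 31, set 3) → L1-HIT  vc=[]
9: 0xd7 (blk 26, set 2) → L1-HIT  vc=[]
10: 0xd7 (blk 26, set 2) → L1-HIT  vc=[]
11: 0xd7 (blk 26, set 2) → L1-HIT  vc=[]
12: 0x33 (blk 6, set 2) → MISS  vc=[26]
13: 0x57 (blk 10, set 2) → MISS  vc=[26, 6]
14: 0x37 (blk 6, set 2) → VC-HIT  vc=[26, 10]
15: 0x3d (blk 7, set 3) → MISS  vc=[26, 10, 31]
16: 0x5c (blk 11, set 3) → MISS  vc=[10, 31, 7]
17: 0x3f (blk 7, set 3) → VC-HIT  vc=[10, 31, 11]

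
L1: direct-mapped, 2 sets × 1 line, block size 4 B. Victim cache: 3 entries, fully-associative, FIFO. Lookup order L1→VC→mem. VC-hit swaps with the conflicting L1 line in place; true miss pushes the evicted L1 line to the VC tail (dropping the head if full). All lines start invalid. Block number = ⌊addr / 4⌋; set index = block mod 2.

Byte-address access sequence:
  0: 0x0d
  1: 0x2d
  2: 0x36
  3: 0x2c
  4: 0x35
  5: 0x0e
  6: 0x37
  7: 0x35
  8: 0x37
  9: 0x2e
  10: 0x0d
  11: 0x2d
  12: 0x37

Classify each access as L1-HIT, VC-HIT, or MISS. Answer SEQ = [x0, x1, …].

SEQ = [MISS, MISS, MISS, VC-HIT, VC-HIT, VC-HIT, VC-HIT, L1-HIT, L1-HIT, VC-HIT, VC-HIT, VC-HIT, VC-HIT]

#0 0xd→b3/s1 MISS; vc=[]
#1 0x2d→b11/s1 MISS; vc=[3]
#2 0x36→b13/s1 MISS; vc=[3,11]
#3 0x2c→b11/s1 VC-HIT; vc=[3,13]
#4 0x35→b13/s1 VC-HIT; vc=[3,11]
#5 0xe→b3/s1 VC-HIT; vc=[13,11]
#6 0x37→b13/s1 VC-HIT; vc=[3,11]
#7 0x35→b13/s1 L1-HIT; vc=[3,11]
#8 0x37→b13/s1 L1-HIT; vc=[3,11]
#9 0x2e→b11/s1 VC-HIT; vc=[3,13]
#10 0xd→b3/s1 VC-HIT; vc=[11,13]
#11 0x2d→b11/s1 VC-HIT; vc=[3,13]
#12 0x37→b13/s1 VC-HIT; vc=[3,11]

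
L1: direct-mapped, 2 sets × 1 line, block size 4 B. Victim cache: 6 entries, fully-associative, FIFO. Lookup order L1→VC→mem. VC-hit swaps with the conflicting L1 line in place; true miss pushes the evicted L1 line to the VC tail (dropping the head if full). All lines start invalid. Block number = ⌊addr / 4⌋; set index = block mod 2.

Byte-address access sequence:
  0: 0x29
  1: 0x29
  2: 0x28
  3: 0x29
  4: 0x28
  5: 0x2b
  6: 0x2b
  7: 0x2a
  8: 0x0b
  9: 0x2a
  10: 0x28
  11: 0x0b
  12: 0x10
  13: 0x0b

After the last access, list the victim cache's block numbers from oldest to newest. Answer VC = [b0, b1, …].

0: 0x29 (blk 10, set 0) → MISS  vc=[]
1: 0x29 (blk 10, set 0) → L1-HIT  vc=[]
2: 0x28 (blk 10, set 0) → L1-HIT  vc=[]
3: 0x29 (blk 10, set 0) → L1-HIT  vc=[]
4: 0x28 (blk 10, set 0) → L1-HIT  vc=[]
5: 0x2b (blk 10, set 0) → L1-HIT  vc=[]
6: 0x2b (blk 10, set 0) → L1-HIT  vc=[]
7: 0x2a (blk 10, set 0) → L1-HIT  vc=[]
8: 0xb (blk 2, set 0) → MISS  vc=[10]
9: 0x2a (blk 10, set 0) → VC-HIT  vc=[2]
10: 0x28 (blk 10, set 0) → L1-HIT  vc=[2]
11: 0xb (blk 2, set 0) → VC-HIT  vc=[10]
12: 0x10 (blk 4, set 0) → MISS  vc=[10, 2]
13: 0xb (blk 2, set 0) → VC-HIT  vc=[10, 4]

VC = [10, 4]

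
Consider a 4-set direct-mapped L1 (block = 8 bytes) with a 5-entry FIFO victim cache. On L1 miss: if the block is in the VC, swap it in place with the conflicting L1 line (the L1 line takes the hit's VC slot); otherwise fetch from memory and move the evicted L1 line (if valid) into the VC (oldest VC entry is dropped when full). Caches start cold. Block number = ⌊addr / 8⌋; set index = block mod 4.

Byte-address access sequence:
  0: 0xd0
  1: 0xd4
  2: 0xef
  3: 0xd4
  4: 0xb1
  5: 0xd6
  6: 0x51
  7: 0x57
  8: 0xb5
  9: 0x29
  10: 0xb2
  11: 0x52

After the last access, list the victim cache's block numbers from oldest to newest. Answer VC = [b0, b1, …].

0: 0xd0 (blk 26, set 2) → MISS  vc=[]
1: 0xd4 (blk 26, set 2) → L1-HIT  vc=[]
2: 0xef (blk 29, set 1) → MISS  vc=[]
3: 0xd4 (blk 26, set 2) → L1-HIT  vc=[]
4: 0xb1 (blk 22, set 2) → MISS  vc=[26]
5: 0xd6 (blk 26, set 2) → VC-HIT  vc=[22]
6: 0x51 (blk 10, set 2) → MISS  vc=[22, 26]
7: 0x57 (blk 10, set 2) → L1-HIT  vc=[22, 26]
8: 0xb5 (blk 22, set 2) → VC-HIT  vc=[10, 26]
9: 0x29 (blk 5, set 1) → MISS  vc=[10, 26, 29]
10: 0xb2 (blk 22, set 2) → L1-HIT  vc=[10, 26, 29]
11: 0x52 (blk 10, set 2) → VC-HIT  vc=[22, 26, 29]

VC = [22, 26, 29]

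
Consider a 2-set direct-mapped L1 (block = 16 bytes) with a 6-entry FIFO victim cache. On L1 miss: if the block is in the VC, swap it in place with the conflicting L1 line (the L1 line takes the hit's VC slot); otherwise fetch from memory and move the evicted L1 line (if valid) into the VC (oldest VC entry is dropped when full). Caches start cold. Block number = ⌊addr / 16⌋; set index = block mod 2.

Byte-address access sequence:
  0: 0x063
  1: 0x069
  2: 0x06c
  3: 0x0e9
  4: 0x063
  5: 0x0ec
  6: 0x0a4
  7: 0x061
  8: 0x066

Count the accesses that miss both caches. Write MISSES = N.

#0 0x63→b6/s0 MISS; vc=[]
#1 0x69→b6/s0 L1-HIT; vc=[]
#2 0x6c→b6/s0 L1-HIT; vc=[]
#3 0xe9→b14/s0 MISS; vc=[6]
#4 0x63→b6/s0 VC-HIT; vc=[14]
#5 0xec→b14/s0 VC-HIT; vc=[6]
#6 0xa4→b10/s0 MISS; vc=[6,14]
#7 0x61→b6/s0 VC-HIT; vc=[10,14]
#8 0x66→b6/s0 L1-HIT; vc=[10,14]

MISSES = 3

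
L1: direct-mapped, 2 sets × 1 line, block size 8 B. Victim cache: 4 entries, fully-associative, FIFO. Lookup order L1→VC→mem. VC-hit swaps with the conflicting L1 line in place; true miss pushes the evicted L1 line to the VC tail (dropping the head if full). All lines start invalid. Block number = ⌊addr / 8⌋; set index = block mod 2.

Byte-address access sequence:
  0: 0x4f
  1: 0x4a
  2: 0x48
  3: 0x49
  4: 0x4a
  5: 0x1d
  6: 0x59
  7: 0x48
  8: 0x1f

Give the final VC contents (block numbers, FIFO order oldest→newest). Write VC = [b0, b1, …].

  [0] addr=0x4f blk=9 s=1: MISS | VC []
  [1] addr=0x4a blk=9 s=1: L1-HIT | VC []
  [2] addr=0x48 blk=9 s=1: L1-HIT | VC []
  [3] addr=0x49 blk=9 s=1: L1-HIT | VC []
  [4] addr=0x4a blk=9 s=1: L1-HIT | VC []
  [5] addr=0x1d blk=3 s=1: MISS | VC [9]
  [6] addr=0x59 blk=11 s=1: MISS | VC [9, 3]
  [7] addr=0x48 blk=9 s=1: VC-HIT | VC [11, 3]
  [8] addr=0x1f blk=3 s=1: VC-HIT | VC [11, 9]

VC = [11, 9]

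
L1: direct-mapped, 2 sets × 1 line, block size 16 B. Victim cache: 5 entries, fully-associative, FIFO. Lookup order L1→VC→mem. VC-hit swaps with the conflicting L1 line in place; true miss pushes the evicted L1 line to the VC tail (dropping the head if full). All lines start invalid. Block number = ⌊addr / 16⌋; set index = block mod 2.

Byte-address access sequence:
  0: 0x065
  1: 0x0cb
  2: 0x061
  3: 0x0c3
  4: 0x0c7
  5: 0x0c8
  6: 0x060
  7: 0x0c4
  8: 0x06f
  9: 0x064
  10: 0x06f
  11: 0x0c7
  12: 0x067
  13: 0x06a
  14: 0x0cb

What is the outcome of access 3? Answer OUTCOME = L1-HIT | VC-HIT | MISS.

0: 0x65 (blk 6, set 0) → MISS  vc=[]
1: 0xcb (blk 12, set 0) → MISS  vc=[6]
2: 0x61 (blk 6, set 0) → VC-HIT  vc=[12]
3: 0xc3 (blk 12, set 0) → VC-HIT  vc=[6]
4: 0xc7 (blk 12, set 0) → L1-HIT  vc=[6]
5: 0xc8 (blk 12, set 0) → L1-HIT  vc=[6]
6: 0x60 (blk 6, set 0) → VC-HIT  vc=[12]
7: 0xc4 (blk 12, set 0) → VC-HIT  vc=[6]
8: 0x6f (blk 6, set 0) → VC-HIT  vc=[12]
9: 0x64 (blk 6, set 0) → L1-HIT  vc=[12]
10: 0x6f (blk 6, set 0) → L1-HIT  vc=[12]
11: 0xc7 (blk 12, set 0) → VC-HIT  vc=[6]
12: 0x67 (blk 6, set 0) → VC-HIT  vc=[12]
13: 0x6a (blk 6, set 0) → L1-HIT  vc=[12]
14: 0xcb (blk 12, set 0) → VC-HIT  vc=[6]

OUTCOME = VC-HIT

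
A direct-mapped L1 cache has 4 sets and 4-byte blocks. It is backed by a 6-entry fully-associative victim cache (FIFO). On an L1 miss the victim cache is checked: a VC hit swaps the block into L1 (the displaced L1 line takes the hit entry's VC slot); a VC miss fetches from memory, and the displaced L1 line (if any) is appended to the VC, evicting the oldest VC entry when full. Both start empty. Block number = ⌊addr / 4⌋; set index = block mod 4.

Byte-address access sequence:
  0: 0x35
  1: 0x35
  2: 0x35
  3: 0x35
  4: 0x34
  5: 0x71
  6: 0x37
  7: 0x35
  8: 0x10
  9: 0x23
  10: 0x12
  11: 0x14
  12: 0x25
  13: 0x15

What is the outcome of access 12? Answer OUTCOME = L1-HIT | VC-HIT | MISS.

#0 0x35→b13/s1 MISS; vc=[]
#1 0x35→b13/s1 L1-HIT; vc=[]
#2 0x35→b13/s1 L1-HIT; vc=[]
#3 0x35→b13/s1 L1-HIT; vc=[]
#4 0x34→b13/s1 L1-HIT; vc=[]
#5 0x71→b28/s0 MISS; vc=[]
#6 0x37→b13/s1 L1-HIT; vc=[]
#7 0x35→b13/s1 L1-HIT; vc=[]
#8 0x10→b4/s0 MISS; vc=[28]
#9 0x23→b8/s0 MISS; vc=[28,4]
#10 0x12→b4/s0 VC-HIT; vc=[28,8]
#11 0x14→b5/s1 MISS; vc=[28,8,13]
#12 0x25→b9/s1 MISS; vc=[28,8,13,5]
#13 0x15→b5/s1 VC-HIT; vc=[28,8,13,9]

OUTCOME = MISS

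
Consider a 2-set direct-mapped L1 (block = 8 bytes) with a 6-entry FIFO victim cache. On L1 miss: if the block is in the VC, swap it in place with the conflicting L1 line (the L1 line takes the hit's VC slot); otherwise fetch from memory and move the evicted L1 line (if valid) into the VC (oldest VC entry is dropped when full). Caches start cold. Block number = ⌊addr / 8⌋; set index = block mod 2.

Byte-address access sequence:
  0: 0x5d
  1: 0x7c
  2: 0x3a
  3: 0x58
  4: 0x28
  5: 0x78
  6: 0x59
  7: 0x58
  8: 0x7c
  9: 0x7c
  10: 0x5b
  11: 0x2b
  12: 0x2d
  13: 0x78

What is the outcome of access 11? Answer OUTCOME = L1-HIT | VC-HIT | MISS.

#0 0x5d→b11/s1 MISS; vc=[]
#1 0x7c→b15/s1 MISS; vc=[11]
#2 0x3a→b7/s1 MISS; vc=[11,15]
#3 0x58→b11/s1 VC-HIT; vc=[7,15]
#4 0x28→b5/s1 MISS; vc=[7,15,11]
#5 0x78→b15/s1 VC-HIT; vc=[7,5,11]
#6 0x59→b11/s1 VC-HIT; vc=[7,5,15]
#7 0x58→b11/s1 L1-HIT; vc=[7,5,15]
#8 0x7c→b15/s1 VC-HIT; vc=[7,5,11]
#9 0x7c→b15/s1 L1-HIT; vc=[7,5,11]
#10 0x5b→b11/s1 VC-HIT; vc=[7,5,15]
#11 0x2b→b5/s1 VC-HIT; vc=[7,11,15]
#12 0x2d→b5/s1 L1-HIT; vc=[7,11,15]
#13 0x78→b15/s1 VC-HIT; vc=[7,11,5]

OUTCOME = VC-HIT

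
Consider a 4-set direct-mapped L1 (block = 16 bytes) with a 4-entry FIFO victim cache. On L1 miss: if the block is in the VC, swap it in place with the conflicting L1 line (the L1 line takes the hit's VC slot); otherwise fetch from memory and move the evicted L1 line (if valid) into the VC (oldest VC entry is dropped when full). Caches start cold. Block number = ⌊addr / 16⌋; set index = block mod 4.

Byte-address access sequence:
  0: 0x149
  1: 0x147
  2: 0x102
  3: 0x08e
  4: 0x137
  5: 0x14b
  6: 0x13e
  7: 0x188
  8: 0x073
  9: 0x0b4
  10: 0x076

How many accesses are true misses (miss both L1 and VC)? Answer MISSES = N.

  [0] addr=0x149 blk=20 s=0: MISS | VC []
  [1] addr=0x147 blk=20 s=0: L1-HIT | VC []
  [2] addr=0x102 blk=16 s=0: MISS | VC [20]
  [3] addr=0x8e blk=8 s=0: MISS | VC [20, 16]
  [4] addr=0x137 blk=19 s=3: MISS | VC [20, 16]
  [5] addr=0x14b blk=20 s=0: VC-HIT | VC [8, 16]
  [6] addr=0x13e blk=19 s=3: L1-HIT | VC [8, 16]
  [7] addr=0x188 blk=24 s=0: MISS | VC [8, 16, 20]
  [8] addr=0x73 blk=7 s=3: MISS | VC [8, 16, 20, 19]
  [9] addr=0xb4 blk=11 s=3: MISS | VC [16, 20, 19, 7]
  [10] addr=0x76 blk=7 s=3: VC-HIT | VC [16, 20, 19, 11]

MISSES = 7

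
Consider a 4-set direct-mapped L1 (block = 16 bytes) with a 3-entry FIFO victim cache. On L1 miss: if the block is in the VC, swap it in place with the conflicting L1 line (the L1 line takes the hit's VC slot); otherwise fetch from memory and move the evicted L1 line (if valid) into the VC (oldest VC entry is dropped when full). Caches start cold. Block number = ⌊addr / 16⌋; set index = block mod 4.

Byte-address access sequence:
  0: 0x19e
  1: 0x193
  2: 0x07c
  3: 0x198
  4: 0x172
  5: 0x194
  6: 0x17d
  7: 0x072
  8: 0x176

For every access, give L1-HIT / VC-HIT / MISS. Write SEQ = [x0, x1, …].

SEQ = [MISS, L1-HIT, MISS, L1-HIT, MISS, L1-HIT, L1-HIT, VC-HIT, VC-HIT]

  [0] addr=0x19e blk=25 s=1: MISS | VC []
  [1] addr=0x193 blk=25 s=1: L1-HIT | VC []
  [2] addr=0x7c blk=7 s=3: MISS | VC []
  [3] addr=0x198 blk=25 s=1: L1-HIT | VC []
  [4] addr=0x172 blk=23 s=3: MISS | VC [7]
  [5] addr=0x194 blk=25 s=1: L1-HIT | VC [7]
  [6] addr=0x17d blk=23 s=3: L1-HIT | VC [7]
  [7] addr=0x72 blk=7 s=3: VC-HIT | VC [23]
  [8] addr=0x176 blk=23 s=3: VC-HIT | VC [7]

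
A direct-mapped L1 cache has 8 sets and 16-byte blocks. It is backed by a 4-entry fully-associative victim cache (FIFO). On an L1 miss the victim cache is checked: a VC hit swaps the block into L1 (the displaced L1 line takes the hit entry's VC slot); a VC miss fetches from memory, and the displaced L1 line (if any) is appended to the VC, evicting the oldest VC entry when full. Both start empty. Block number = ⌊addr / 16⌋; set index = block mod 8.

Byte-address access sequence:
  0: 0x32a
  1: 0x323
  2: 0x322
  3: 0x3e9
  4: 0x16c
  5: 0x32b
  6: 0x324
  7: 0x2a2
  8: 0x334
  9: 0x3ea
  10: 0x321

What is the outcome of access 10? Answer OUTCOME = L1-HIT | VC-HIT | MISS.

  [0] addr=0x32a blk=50 s=2: MISS | VC []
  [1] addr=0x323 blk=50 s=2: L1-HIT | VC []
  [2] addr=0x322 blk=50 s=2: L1-HIT | VC []
  [3] addr=0x3e9 blk=62 s=6: MISS | VC []
  [4] addr=0x16c blk=22 s=6: MISS | VC [62]
  [5] addr=0x32b blk=50 s=2: L1-HIT | VC [62]
  [6] addr=0x324 blk=50 s=2: L1-HIT | VC [62]
  [7] addr=0x2a2 blk=42 s=2: MISS | VC [62, 50]
  [8] addr=0x334 blk=51 s=3: MISS | VC [62, 50]
  [9] addr=0x3ea blk=62 s=6: VC-HIT | VC [22, 50]
  [10] addr=0x321 blk=50 s=2: VC-HIT | VC [22, 42]

OUTCOME = VC-HIT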